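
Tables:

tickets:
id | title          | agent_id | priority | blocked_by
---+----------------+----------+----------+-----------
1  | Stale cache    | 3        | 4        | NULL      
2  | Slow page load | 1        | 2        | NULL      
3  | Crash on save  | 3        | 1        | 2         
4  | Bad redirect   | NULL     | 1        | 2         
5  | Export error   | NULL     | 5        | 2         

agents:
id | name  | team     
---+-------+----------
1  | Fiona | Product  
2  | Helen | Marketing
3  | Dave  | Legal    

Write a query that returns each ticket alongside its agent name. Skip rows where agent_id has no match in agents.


INNER JOIN keeps only tickets rows whose agent_id matches an id in agents. Walk through each ticket:
  - ticket 1 (Stale cache): agent_id=3 -> matches Dave
  - ticket 2 (Slow page load): agent_id=1 -> matches Fiona
  - ticket 3 (Crash on save): agent_id=3 -> matches Dave
  - ticket 4 (Bad redirect): agent_id=NULL, no match -> dropped
  - ticket 5 (Export error): agent_id=NULL, no match -> dropped
So 2 of 5 rows are dropped.

SQL:
SELECT a.title, b.name AS agent
FROM tickets a
INNER JOIN agents b ON a.agent_id = b.id

Result:
title          | agent
---------------+------
Stale cache    | Dave 
Slow page load | Fiona
Crash on save  | Dave 


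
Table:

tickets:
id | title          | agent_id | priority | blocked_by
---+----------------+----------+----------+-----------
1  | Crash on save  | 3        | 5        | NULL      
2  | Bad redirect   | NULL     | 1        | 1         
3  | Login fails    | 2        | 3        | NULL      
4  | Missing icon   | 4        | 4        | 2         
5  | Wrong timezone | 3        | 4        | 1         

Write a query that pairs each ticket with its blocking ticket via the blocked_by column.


This is a self-join: tickets is joined to a second copy of itself, matching each row's blocked_by to another row's id. Use LEFT JOIN so rows with blocked_by=NULL are kept.
  - ticket 1 (Crash on save): blocked_by=NULL -> NULL
  - ticket 2 (Bad redirect): blocked_by=1 -> Crash on save
  - ticket 3 (Login fails): blocked_by=NULL -> NULL
  - ticket 4 (Missing icon): blocked_by=2 -> Bad redirect
  - ticket 5 (Wrong timezone): blocked_by=1 -> Crash on save

SQL:
SELECT a.title AS item, b.title AS blocked_by
FROM tickets a
LEFT JOIN tickets b ON a.blocked_by = b.id

Result:
item           | blocked_by   
---------------+--------------
Crash on save  | NULL         
Bad redirect   | Crash on save
Login fails    | NULL         
Missing icon   | Bad redirect 
Wrong timezone | Crash on save


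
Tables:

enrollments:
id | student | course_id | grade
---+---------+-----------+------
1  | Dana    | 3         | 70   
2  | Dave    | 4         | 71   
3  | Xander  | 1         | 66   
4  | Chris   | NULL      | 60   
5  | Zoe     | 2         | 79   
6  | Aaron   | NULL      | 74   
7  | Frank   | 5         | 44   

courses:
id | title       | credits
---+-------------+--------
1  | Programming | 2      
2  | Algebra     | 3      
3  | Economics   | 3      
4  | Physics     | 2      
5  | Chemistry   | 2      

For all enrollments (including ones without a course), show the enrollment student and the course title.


LEFT JOIN keeps every row from enrollments (the left table); where course_id has no match in courses, the course columns become NULL. Walk through each enrollment:
  - enrollment 1 (Dana): course_id=3 -> matches Economics
  - enrollment 2 (Dave): course_id=4 -> matches Physics
  - enrollment 3 (Xander): course_id=1 -> matches Programming
  - enrollment 4 (Chris): course_id=NULL, no match -> kept with NULL
  - enrollment 5 (Zoe): course_id=2 -> matches Algebra
  - enrollment 6 (Aaron): course_id=NULL, no match -> kept with NULL
  - enrollment 7 (Frank): course_id=5 -> matches Chemistry
All 7 rows appear; 2 have NULL course.

SQL:
SELECT a.student, b.title AS course
FROM enrollments a
LEFT JOIN courses b ON a.course_id = b.id

Result:
student | course     
--------+------------
Dana    | Economics  
Dave    | Physics    
Xander  | Programming
Chris   | NULL       
Zoe     | Algebra    
Aaron   | NULL       
Frank   | Chemistry  


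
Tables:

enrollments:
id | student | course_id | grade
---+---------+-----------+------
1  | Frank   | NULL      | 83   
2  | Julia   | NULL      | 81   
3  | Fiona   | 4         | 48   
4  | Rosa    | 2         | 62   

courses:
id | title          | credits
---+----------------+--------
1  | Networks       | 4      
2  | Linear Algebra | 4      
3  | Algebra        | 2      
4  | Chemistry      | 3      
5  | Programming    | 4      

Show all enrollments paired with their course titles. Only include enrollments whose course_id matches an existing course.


INNER JOIN keeps only enrollments rows whose course_id matches an id in courses. Walk through each enrollment:
  - enrollment 1 (Frank): course_id=NULL, no match -> dropped
  - enrollment 2 (Julia): course_id=NULL, no match -> dropped
  - enrollment 3 (Fiona): course_id=4 -> matches Chemistry
  - enrollment 4 (Rosa): course_id=2 -> matches Linear Algebra
So 2 of 4 rows are dropped.

SQL:
SELECT a.student, b.title AS course
FROM enrollments a
INNER JOIN courses b ON a.course_id = b.id

Result:
student | course        
--------+---------------
Fiona   | Chemistry     
Rosa    | Linear Algebra


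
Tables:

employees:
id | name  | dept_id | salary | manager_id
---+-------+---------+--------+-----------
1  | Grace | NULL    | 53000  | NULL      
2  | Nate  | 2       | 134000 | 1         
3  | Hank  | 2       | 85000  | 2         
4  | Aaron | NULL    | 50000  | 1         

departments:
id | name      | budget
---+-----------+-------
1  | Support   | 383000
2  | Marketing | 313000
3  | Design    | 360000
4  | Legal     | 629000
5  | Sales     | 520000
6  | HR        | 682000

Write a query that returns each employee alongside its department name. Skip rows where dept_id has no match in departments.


INNER JOIN keeps only employees rows whose dept_id matches an id in departments. Walk through each employee:
  - employee 1 (Grace): dept_id=NULL, no match -> dropped
  - employee 2 (Nate): dept_id=2 -> matches Marketing
  - employee 3 (Hank): dept_id=2 -> matches Marketing
  - employee 4 (Aaron): dept_id=NULL, no match -> dropped
So 2 of 4 rows are dropped.

SQL:
SELECT a.name, b.name AS department
FROM employees a
INNER JOIN departments b ON a.dept_id = b.id

Result:
name | department
-----+-----------
Nate | Marketing 
Hank | Marketing 


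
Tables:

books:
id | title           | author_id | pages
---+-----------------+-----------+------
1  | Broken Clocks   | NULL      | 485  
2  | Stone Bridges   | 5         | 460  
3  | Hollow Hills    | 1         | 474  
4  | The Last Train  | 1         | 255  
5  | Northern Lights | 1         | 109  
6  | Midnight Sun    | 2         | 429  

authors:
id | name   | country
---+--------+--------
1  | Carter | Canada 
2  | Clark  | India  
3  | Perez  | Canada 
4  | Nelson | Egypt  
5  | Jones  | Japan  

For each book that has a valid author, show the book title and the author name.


INNER JOIN keeps only books rows whose author_id matches an id in authors. Walk through each book:
  - book 1 (Broken Clocks): author_id=NULL, no match -> dropped
  - book 2 (Stone Bridges): author_id=5 -> matches Jones
  - book 3 (Hollow Hills): author_id=1 -> matches Carter
  - book 4 (The Last Train): author_id=1 -> matches Carter
  - book 5 (Northern Lights): author_id=1 -> matches Carter
  - book 6 (Midnight Sun): author_id=2 -> matches Clark
So 1 of 6 rows is dropped.

SQL:
SELECT a.title, b.name AS author
FROM books a
INNER JOIN authors b ON a.author_id = b.id

Result:
title           | author
----------------+-------
Stone Bridges   | Jones 
Hollow Hills    | Carter
The Last Train  | Carter
Northern Lights | Carter
Midnight Sun    | Clark 


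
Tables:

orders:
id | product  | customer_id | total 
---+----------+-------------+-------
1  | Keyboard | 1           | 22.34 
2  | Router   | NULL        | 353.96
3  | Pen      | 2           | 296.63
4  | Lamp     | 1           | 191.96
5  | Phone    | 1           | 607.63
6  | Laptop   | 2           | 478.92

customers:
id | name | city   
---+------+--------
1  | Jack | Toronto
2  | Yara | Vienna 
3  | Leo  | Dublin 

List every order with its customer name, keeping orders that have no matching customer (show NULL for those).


LEFT JOIN keeps every row from orders (the left table); where customer_id has no match in customers, the customer columns become NULL. Walk through each order:
  - order 1 (Keyboard): customer_id=1 -> matches Jack
  - order 2 (Router): customer_id=NULL, no match -> kept with NULL
  - order 3 (Pen): customer_id=2 -> matches Yara
  - order 4 (Lamp): customer_id=1 -> matches Jack
  - order 5 (Phone): customer_id=1 -> matches Jack
  - order 6 (Laptop): customer_id=2 -> matches Yara
All 6 rows appear; 1 has NULL customer.

SQL:
SELECT a.product, b.name AS customer
FROM orders a
LEFT JOIN customers b ON a.customer_id = b.id

Result:
product  | customer
---------+---------
Keyboard | Jack    
Router   | NULL    
Pen      | Yara    
Lamp     | Jack    
Phone    | Jack    
Laptop   | Yara    


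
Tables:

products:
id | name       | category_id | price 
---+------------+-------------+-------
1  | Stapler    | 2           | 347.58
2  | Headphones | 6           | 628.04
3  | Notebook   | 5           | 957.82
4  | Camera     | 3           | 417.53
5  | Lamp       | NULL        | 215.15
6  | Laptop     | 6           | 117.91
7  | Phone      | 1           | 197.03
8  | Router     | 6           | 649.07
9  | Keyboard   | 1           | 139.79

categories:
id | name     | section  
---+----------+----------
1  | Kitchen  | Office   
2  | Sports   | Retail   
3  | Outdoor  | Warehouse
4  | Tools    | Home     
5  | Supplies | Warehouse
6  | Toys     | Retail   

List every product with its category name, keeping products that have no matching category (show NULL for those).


LEFT JOIN keeps every row from products (the left table); where category_id has no match in categories, the category columns become NULL. Walk through each product:
  - product 1 (Stapler): category_id=2 -> matches Sports
  - product 2 (Headphones): category_id=6 -> matches Toys
  - product 3 (Notebook): category_id=5 -> matches Supplies
  - product 4 (Camera): category_id=3 -> matches Outdoor
  - product 5 (Lamp): category_id=NULL, no match -> kept with NULL
  - product 6 (Laptop): category_id=6 -> matches Toys
  - product 7 (Phone): category_id=1 -> matches Kitchen
  - product 8 (Router): category_id=6 -> matches Toys
  - product 9 (Keyboard): category_id=1 -> matches Kitchen
All 9 rows appear; 1 has NULL category.

SQL:
SELECT a.name, b.name AS category
FROM products a
LEFT JOIN categories b ON a.category_id = b.id

Result:
name       | category
-----------+---------
Stapler    | Sports  
Headphones | Toys    
Notebook   | Supplies
Camera     | Outdoor 
Lamp       | NULL    
Laptop     | Toys    
Phone      | Kitchen 
Router     | Toys    
Keyboard   | Kitchen 


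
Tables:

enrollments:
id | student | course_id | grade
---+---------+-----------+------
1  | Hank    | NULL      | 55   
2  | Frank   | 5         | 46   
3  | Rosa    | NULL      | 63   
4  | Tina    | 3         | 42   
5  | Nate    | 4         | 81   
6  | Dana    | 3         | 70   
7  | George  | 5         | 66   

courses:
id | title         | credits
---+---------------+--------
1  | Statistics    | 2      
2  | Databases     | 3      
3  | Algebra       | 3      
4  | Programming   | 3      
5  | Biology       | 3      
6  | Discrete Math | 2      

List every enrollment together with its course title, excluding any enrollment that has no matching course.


INNER JOIN keeps only enrollments rows whose course_id matches an id in courses. Walk through each enrollment:
  - enrollment 1 (Hank): course_id=NULL, no match -> dropped
  - enrollment 2 (Frank): course_id=5 -> matches Biology
  - enrollment 3 (Rosa): course_id=NULL, no match -> dropped
  - enrollment 4 (Tina): course_id=3 -> matches Algebra
  - enrollment 5 (Nate): course_id=4 -> matches Programming
  - enrollment 6 (Dana): course_id=3 -> matches Algebra
  - enrollment 7 (George): course_id=5 -> matches Biology
So 2 of 7 rows are dropped.

SQL:
SELECT a.student, b.title AS course
FROM enrollments a
INNER JOIN courses b ON a.course_id = b.id

Result:
student | course     
--------+------------
Frank   | Biology    
Tina    | Algebra    
Nate    | Programming
Dana    | Algebra    
George  | Biology    


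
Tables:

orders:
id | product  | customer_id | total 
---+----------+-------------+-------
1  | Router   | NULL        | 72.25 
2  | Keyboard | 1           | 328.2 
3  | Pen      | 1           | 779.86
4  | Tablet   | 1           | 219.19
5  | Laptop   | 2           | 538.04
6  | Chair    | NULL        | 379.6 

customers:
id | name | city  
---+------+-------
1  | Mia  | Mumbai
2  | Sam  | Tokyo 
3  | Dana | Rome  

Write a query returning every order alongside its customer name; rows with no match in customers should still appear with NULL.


LEFT JOIN keeps every row from orders (the left table); where customer_id has no match in customers, the customer columns become NULL. Walk through each order:
  - order 1 (Router): customer_id=NULL, no match -> kept with NULL
  - order 2 (Keyboard): customer_id=1 -> matches Mia
  - order 3 (Pen): customer_id=1 -> matches Mia
  - order 4 (Tablet): customer_id=1 -> matches Mia
  - order 5 (Laptop): customer_id=2 -> matches Sam
  - order 6 (Chair): customer_id=NULL, no match -> kept with NULL
All 6 rows appear; 2 have NULL customer.

SQL:
SELECT a.product, b.name AS customer
FROM orders a
LEFT JOIN customers b ON a.customer_id = b.id

Result:
product  | customer
---------+---------
Router   | NULL    
Keyboard | Mia     
Pen      | Mia     
Tablet   | Mia     
Laptop   | Sam     
Chair    | NULL    


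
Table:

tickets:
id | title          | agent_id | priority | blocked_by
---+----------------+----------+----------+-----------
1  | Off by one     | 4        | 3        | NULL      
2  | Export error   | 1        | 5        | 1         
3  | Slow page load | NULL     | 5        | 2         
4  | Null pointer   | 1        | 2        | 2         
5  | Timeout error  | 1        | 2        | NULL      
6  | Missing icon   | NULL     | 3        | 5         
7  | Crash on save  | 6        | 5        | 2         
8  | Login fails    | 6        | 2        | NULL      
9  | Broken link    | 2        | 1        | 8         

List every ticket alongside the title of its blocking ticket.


This is a self-join: tickets is joined to a second copy of itself, matching each row's blocked_by to another row's id. Use LEFT JOIN so rows with blocked_by=NULL are kept.
  - ticket 1 (Off by one): blocked_by=NULL -> NULL
  - ticket 2 (Export error): blocked_by=1 -> Off by one
  - ticket 3 (Slow page load): blocked_by=2 -> Export error
  - ticket 4 (Null pointer): blocked_by=2 -> Export error
  - ticket 5 (Timeout error): blocked_by=NULL -> NULL
  - ticket 6 (Missing icon): blocked_by=5 -> Timeout error
  - ticket 7 (Crash on save): blocked_by=2 -> Export error
  - ticket 8 (Login fails): blocked_by=NULL -> NULL
  - ticket 9 (Broken link): blocked_by=8 -> Login fails

SQL:
SELECT a.title AS item, b.title AS blocked_by
FROM tickets a
LEFT JOIN tickets b ON a.blocked_by = b.id

Result:
item           | blocked_by   
---------------+--------------
Off by one     | NULL         
Export error   | Off by one   
Slow page load | Export error 
Null pointer   | Export error 
Timeout error  | NULL         
Missing icon   | Timeout error
Crash on save  | Export error 
Login fails    | NULL         
Broken link    | Login fails  


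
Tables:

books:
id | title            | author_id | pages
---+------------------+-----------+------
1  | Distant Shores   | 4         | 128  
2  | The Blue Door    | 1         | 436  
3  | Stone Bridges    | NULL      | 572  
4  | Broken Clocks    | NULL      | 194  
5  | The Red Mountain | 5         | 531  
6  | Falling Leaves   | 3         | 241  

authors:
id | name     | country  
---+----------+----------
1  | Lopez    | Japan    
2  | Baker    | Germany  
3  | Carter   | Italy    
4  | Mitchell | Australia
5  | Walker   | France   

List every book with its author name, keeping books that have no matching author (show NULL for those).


LEFT JOIN keeps every row from books (the left table); where author_id has no match in authors, the author columns become NULL. Walk through each book:
  - book 1 (Distant Shores): author_id=4 -> matches Mitchell
  - book 2 (The Blue Door): author_id=1 -> matches Lopez
  - book 3 (Stone Bridges): author_id=NULL, no match -> kept with NULL
  - book 4 (Broken Clocks): author_id=NULL, no match -> kept with NULL
  - book 5 (The Red Mountain): author_id=5 -> matches Walker
  - book 6 (Falling Leaves): author_id=3 -> matches Carter
All 6 rows appear; 2 have NULL author.

SQL:
SELECT a.title, b.name AS author
FROM books a
LEFT JOIN authors b ON a.author_id = b.id

Result:
title            | author  
-----------------+---------
Distant Shores   | Mitchell
The Blue Door    | Lopez   
Stone Bridges    | NULL    
Broken Clocks    | NULL    
The Red Mountain | Walker  
Falling Leaves   | Carter  


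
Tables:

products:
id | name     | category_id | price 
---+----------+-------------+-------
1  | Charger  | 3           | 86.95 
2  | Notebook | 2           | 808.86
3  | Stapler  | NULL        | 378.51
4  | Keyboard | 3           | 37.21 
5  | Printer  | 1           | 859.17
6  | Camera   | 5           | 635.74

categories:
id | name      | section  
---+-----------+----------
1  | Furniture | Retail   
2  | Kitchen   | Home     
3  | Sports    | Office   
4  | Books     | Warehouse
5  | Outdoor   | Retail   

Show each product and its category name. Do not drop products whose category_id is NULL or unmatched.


LEFT JOIN keeps every row from products (the left table); where category_id has no match in categories, the category columns become NULL. Walk through each product:
  - product 1 (Charger): category_id=3 -> matches Sports
  - product 2 (Notebook): category_id=2 -> matches Kitchen
  - product 3 (Stapler): category_id=NULL, no match -> kept with NULL
  - product 4 (Keyboard): category_id=3 -> matches Sports
  - product 5 (Printer): category_id=1 -> matches Furniture
  - product 6 (Camera): category_id=5 -> matches Outdoor
All 6 rows appear; 1 has NULL category.

SQL:
SELECT a.name, b.name AS category
FROM products a
LEFT JOIN categories b ON a.category_id = b.id

Result:
name     | category 
---------+----------
Charger  | Sports   
Notebook | Kitchen  
Stapler  | NULL     
Keyboard | Sports   
Printer  | Furniture
Camera   | Outdoor  


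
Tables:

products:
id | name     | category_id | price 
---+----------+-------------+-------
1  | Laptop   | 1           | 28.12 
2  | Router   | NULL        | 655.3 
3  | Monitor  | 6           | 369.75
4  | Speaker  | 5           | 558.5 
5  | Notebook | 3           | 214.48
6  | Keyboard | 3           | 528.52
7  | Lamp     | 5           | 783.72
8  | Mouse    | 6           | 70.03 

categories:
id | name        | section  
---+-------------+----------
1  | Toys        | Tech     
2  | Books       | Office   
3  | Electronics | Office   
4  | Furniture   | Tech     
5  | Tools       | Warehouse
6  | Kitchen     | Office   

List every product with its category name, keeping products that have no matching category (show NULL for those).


LEFT JOIN keeps every row from products (the left table); where category_id has no match in categories, the category columns become NULL. Walk through each product:
  - product 1 (Laptop): category_id=1 -> matches Toys
  - product 2 (Router): category_id=NULL, no match -> kept with NULL
  - product 3 (Monitor): category_id=6 -> matches Kitchen
  - product 4 (Speaker): category_id=5 -> matches Tools
  - product 5 (Notebook): category_id=3 -> matches Electronics
  - product 6 (Keyboard): category_id=3 -> matches Electronics
  - product 7 (Lamp): category_id=5 -> matches Tools
  - product 8 (Mouse): category_id=6 -> matches Kitchen
All 8 rows appear; 1 has NULL category.

SQL:
SELECT a.name, b.name AS category
FROM products a
LEFT JOIN categories b ON a.category_id = b.id

Result:
name     | category   
---------+------------
Laptop   | Toys       
Router   | NULL       
Monitor  | Kitchen    
Speaker  | Tools      
Notebook | Electronics
Keyboard | Electronics
Lamp     | Tools      
Mouse    | Kitchen    


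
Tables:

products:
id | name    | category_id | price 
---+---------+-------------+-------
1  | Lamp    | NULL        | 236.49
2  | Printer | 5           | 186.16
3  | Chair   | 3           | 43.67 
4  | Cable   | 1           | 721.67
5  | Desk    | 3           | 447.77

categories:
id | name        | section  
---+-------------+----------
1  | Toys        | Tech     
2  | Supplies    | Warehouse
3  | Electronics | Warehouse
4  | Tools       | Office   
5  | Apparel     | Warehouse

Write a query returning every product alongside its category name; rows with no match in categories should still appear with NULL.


LEFT JOIN keeps every row from products (the left table); where category_id has no match in categories, the category columns become NULL. Walk through each product:
  - product 1 (Lamp): category_id=NULL, no match -> kept with NULL
  - product 2 (Printer): category_id=5 -> matches Apparel
  - product 3 (Chair): category_id=3 -> matches Electronics
  - product 4 (Cable): category_id=1 -> matches Toys
  - product 5 (Desk): category_id=3 -> matches Electronics
All 5 rows appear; 1 has NULL category.

SQL:
SELECT a.name, b.name AS category
FROM products a
LEFT JOIN categories b ON a.category_id = b.id

Result:
name    | category   
--------+------------
Lamp    | NULL       
Printer | Apparel    
Chair   | Electronics
Cable   | Toys       
Desk    | Electronics


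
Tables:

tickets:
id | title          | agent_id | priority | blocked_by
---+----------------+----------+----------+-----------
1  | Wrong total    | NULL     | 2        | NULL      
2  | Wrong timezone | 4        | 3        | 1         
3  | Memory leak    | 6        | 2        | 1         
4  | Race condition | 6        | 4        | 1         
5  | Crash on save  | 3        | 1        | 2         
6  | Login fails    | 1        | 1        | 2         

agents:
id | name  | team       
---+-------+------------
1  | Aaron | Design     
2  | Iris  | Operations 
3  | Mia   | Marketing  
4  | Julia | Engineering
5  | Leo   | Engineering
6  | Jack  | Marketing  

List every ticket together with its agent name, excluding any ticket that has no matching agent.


INNER JOIN keeps only tickets rows whose agent_id matches an id in agents. Walk through each ticket:
  - ticket 1 (Wrong total): agent_id=NULL, no match -> dropped
  - ticket 2 (Wrong timezone): agent_id=4 -> matches Julia
  - ticket 3 (Memory leak): agent_id=6 -> matches Jack
  - ticket 4 (Race condition): agent_id=6 -> matches Jack
  - ticket 5 (Crash on save): agent_id=3 -> matches Mia
  - ticket 6 (Login fails): agent_id=1 -> matches Aaron
So 1 of 6 rows is dropped.

SQL:
SELECT a.title, b.name AS agent
FROM tickets a
INNER JOIN agents b ON a.agent_id = b.id

Result:
title          | agent
---------------+------
Wrong timezone | Julia
Memory leak    | Jack 
Race condition | Jack 
Crash on save  | Mia  
Login fails    | Aaron


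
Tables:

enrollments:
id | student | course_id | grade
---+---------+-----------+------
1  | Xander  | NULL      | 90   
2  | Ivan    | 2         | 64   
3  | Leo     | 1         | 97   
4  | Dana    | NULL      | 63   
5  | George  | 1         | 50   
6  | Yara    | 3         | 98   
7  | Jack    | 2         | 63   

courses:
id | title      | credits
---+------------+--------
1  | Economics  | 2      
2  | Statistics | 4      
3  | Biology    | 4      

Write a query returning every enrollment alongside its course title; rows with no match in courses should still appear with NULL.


LEFT JOIN keeps every row from enrollments (the left table); where course_id has no match in courses, the course columns become NULL. Walk through each enrollment:
  - enrollment 1 (Xander): course_id=NULL, no match -> kept with NULL
  - enrollment 2 (Ivan): course_id=2 -> matches Statistics
  - enrollment 3 (Leo): course_id=1 -> matches Economics
  - enrollment 4 (Dana): course_id=NULL, no match -> kept with NULL
  - enrollment 5 (George): course_id=1 -> matches Economics
  - enrollment 6 (Yara): course_id=3 -> matches Biology
  - enrollment 7 (Jack): course_id=2 -> matches Statistics
All 7 rows appear; 2 have NULL course.

SQL:
SELECT a.student, b.title AS course
FROM enrollments a
LEFT JOIN courses b ON a.course_id = b.id

Result:
student | course    
--------+-----------
Xander  | NULL      
Ivan    | Statistics
Leo     | Economics 
Dana    | NULL      
George  | Economics 
Yara    | Biology   
Jack    | Statistics


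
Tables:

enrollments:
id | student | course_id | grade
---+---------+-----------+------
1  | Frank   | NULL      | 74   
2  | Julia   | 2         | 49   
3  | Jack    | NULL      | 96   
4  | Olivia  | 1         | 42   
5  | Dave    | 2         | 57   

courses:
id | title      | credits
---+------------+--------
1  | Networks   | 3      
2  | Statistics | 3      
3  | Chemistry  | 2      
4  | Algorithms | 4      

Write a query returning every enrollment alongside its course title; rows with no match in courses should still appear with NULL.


LEFT JOIN keeps every row from enrollments (the left table); where course_id has no match in courses, the course columns become NULL. Walk through each enrollment:
  - enrollment 1 (Frank): course_id=NULL, no match -> kept with NULL
  - enrollment 2 (Julia): course_id=2 -> matches Statistics
  - enrollment 3 (Jack): course_id=NULL, no match -> kept with NULL
  - enrollment 4 (Olivia): course_id=1 -> matches Networks
  - enrollment 5 (Dave): course_id=2 -> matches Statistics
All 5 rows appear; 2 have NULL course.

SQL:
SELECT a.student, b.title AS course
FROM enrollments a
LEFT JOIN courses b ON a.course_id = b.id

Result:
student | course    
--------+-----------
Frank   | NULL      
Julia   | Statistics
Jack    | NULL      
Olivia  | Networks  
Dave    | Statistics


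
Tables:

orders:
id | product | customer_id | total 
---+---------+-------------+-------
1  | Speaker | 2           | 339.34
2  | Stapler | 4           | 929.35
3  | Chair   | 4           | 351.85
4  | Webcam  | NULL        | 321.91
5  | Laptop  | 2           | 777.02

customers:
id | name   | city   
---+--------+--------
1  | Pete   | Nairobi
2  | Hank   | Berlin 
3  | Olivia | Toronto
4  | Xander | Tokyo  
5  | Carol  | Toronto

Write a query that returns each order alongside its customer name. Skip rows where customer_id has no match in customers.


INNER JOIN keeps only orders rows whose customer_id matches an id in customers. Walk through each order:
  - order 1 (Speaker): customer_id=2 -> matches Hank
  - order 2 (Stapler): customer_id=4 -> matches Xander
  - order 3 (Chair): customer_id=4 -> matches Xander
  - order 4 (Webcam): customer_id=NULL, no match -> dropped
  - order 5 (Laptop): customer_id=2 -> matches Hank
So 1 of 5 rows is dropped.

SQL:
SELECT a.product, b.name AS customer
FROM orders a
INNER JOIN customers b ON a.customer_id = b.id

Result:
product | customer
--------+---------
Speaker | Hank    
Stapler | Xander  
Chair   | Xander  
Laptop  | Hank    


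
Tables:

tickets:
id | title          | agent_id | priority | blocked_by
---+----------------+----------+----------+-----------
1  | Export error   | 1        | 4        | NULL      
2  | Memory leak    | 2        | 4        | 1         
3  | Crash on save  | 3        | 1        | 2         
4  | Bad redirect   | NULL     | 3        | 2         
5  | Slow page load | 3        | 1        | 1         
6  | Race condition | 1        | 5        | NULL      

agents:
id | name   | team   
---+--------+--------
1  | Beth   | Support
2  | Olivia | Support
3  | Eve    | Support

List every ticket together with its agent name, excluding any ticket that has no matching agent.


INNER JOIN keeps only tickets rows whose agent_id matches an id in agents. Walk through each ticket:
  - ticket 1 (Export error): agent_id=1 -> matches Beth
  - ticket 2 (Memory leak): agent_id=2 -> matches Olivia
  - ticket 3 (Crash on save): agent_id=3 -> matches Eve
  - ticket 4 (Bad redirect): agent_id=NULL, no match -> dropped
  - ticket 5 (Slow page load): agent_id=3 -> matches Eve
  - ticket 6 (Race condition): agent_id=1 -> matches Beth
So 1 of 6 rows is dropped.

SQL:
SELECT a.title, b.name AS agent
FROM tickets a
INNER JOIN agents b ON a.agent_id = b.id

Result:
title          | agent 
---------------+-------
Export error   | Beth  
Memory leak    | Olivia
Crash on save  | Eve   
Slow page load | Eve   
Race condition | Beth  


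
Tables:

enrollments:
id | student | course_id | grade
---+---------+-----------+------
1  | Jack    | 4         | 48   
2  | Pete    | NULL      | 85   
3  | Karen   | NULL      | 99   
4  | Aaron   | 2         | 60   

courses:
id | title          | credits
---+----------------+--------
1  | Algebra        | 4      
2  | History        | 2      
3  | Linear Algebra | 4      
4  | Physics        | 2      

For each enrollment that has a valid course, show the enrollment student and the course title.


INNER JOIN keeps only enrollments rows whose course_id matches an id in courses. Walk through each enrollment:
  - enrollment 1 (Jack): course_id=4 -> matches Physics
  - enrollment 2 (Pete): course_id=NULL, no match -> dropped
  - enrollment 3 (Karen): course_id=NULL, no match -> dropped
  - enrollment 4 (Aaron): course_id=2 -> matches History
So 2 of 4 rows are dropped.

SQL:
SELECT a.student, b.title AS course
FROM enrollments a
INNER JOIN courses b ON a.course_id = b.id

Result:
student | course 
--------+--------
Jack    | Physics
Aaron   | History


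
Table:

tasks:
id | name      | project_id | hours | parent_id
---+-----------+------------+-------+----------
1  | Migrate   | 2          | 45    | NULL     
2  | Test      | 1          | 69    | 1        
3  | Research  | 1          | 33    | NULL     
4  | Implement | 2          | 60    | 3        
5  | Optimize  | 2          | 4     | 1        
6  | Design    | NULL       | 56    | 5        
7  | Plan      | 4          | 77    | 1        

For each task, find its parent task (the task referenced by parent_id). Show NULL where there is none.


This is a self-join: tasks is joined to a second copy of itself, matching each row's parent_id to another row's id. Use LEFT JOIN so rows with parent_id=NULL are kept.
  - task 1 (Migrate): parent_id=NULL -> NULL
  - task 2 (Test): parent_id=1 -> Migrate
  - task 3 (Research): parent_id=NULL -> NULL
  - task 4 (Implement): parent_id=3 -> Research
  - task 5 (Optimize): parent_id=1 -> Migrate
  - task 6 (Design): parent_id=5 -> Optimize
  - task 7 (Plan): parent_id=1 -> Migrate

SQL:
SELECT a.name AS item, b.name AS parent
FROM tasks a
LEFT JOIN tasks b ON a.parent_id = b.id

Result:
item      | parent  
----------+---------
Migrate   | NULL    
Test      | Migrate 
Research  | NULL    
Implement | Research
Optimize  | Migrate 
Design    | Optimize
Plan      | Migrate 


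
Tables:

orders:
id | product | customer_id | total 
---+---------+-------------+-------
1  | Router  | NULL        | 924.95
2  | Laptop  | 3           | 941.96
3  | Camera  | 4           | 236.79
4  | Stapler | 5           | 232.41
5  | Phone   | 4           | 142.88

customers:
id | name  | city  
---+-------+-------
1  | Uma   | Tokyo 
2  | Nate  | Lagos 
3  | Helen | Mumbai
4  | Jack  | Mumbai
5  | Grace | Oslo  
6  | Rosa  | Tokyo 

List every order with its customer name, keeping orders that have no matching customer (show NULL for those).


LEFT JOIN keeps every row from orders (the left table); where customer_id has no match in customers, the customer columns become NULL. Walk through each order:
  - order 1 (Router): customer_id=NULL, no match -> kept with NULL
  - order 2 (Laptop): customer_id=3 -> matches Helen
  - order 3 (Camera): customer_id=4 -> matches Jack
  - order 4 (Stapler): customer_id=5 -> matches Grace
  - order 5 (Phone): customer_id=4 -> matches Jack
All 5 rows appear; 1 has NULL customer.

SQL:
SELECT a.product, b.name AS customer
FROM orders a
LEFT JOIN customers b ON a.customer_id = b.id

Result:
product | customer
--------+---------
Router  | NULL    
Laptop  | Helen   
Camera  | Jack    
Stapler | Grace   
Phone   | Jack    


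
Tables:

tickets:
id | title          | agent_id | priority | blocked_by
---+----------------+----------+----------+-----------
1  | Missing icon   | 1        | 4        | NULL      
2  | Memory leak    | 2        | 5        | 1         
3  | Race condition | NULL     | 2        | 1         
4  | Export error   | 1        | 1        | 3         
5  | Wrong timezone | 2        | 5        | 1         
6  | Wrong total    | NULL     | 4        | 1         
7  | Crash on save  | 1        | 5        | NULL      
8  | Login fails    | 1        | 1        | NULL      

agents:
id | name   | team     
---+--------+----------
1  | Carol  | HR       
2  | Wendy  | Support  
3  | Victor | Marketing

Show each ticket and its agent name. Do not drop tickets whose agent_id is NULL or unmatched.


LEFT JOIN keeps every row from tickets (the left table); where agent_id has no match in agents, the agent columns become NULL. Walk through each ticket:
  - ticket 1 (Missing icon): agent_id=1 -> matches Carol
  - ticket 2 (Memory leak): agent_id=2 -> matches Wendy
  - ticket 3 (Race condition): agent_id=NULL, no match -> kept with NULL
  - ticket 4 (Export error): agent_id=1 -> matches Carol
  - ticket 5 (Wrong timezone): agent_id=2 -> matches Wendy
  - ticket 6 (Wrong total): agent_id=NULL, no match -> kept with NULL
  - ticket 7 (Crash on save): agent_id=1 -> matches Carol
  - ticket 8 (Login fails): agent_id=1 -> matches Carol
All 8 rows appear; 2 have NULL agent.

SQL:
SELECT a.title, b.name AS agent
FROM tickets a
LEFT JOIN agents b ON a.agent_id = b.id

Result:
title          | agent
---------------+------
Missing icon   | Carol
Memory leak    | Wendy
Race condition | NULL 
Export error   | Carol
Wrong timezone | Wendy
Wrong total    | NULL 
Crash on save  | Carol
Login fails    | Carol


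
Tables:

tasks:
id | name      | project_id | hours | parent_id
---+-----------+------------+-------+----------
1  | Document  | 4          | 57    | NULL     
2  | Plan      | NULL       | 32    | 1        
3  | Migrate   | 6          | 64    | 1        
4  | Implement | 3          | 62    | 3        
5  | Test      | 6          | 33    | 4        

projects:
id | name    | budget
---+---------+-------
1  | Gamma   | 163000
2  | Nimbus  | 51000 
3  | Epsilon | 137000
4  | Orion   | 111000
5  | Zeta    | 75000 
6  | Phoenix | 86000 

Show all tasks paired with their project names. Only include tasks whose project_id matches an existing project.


INNER JOIN keeps only tasks rows whose project_id matches an id in projects. Walk through each task:
  - task 1 (Document): project_id=4 -> matches Orion
  - task 2 (Plan): project_id=NULL, no match -> dropped
  - task 3 (Migrate): project_id=6 -> matches Phoenix
  - task 4 (Implement): project_id=3 -> matches Epsilon
  - task 5 (Test): project_id=6 -> matches Phoenix
So 1 of 5 rows is dropped.

SQL:
SELECT a.name, b.name AS project
FROM tasks a
INNER JOIN projects b ON a.project_id = b.id

Result:
name      | project
----------+--------
Document  | Orion  
Migrate   | Phoenix
Implement | Epsilon
Test      | Phoenix


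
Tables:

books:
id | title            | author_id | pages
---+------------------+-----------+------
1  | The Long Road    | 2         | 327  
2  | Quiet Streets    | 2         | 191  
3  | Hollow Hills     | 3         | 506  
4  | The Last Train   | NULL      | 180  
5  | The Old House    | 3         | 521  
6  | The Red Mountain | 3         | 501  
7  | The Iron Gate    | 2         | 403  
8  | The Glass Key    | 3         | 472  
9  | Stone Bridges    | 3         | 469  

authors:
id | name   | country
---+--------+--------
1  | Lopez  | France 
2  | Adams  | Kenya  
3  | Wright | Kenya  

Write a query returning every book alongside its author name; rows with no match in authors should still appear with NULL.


LEFT JOIN keeps every row from books (the left table); where author_id has no match in authors, the author columns become NULL. Walk through each book:
  - book 1 (The Long Road): author_id=2 -> matches Adams
  - book 2 (Quiet Streets): author_id=2 -> matches Adams
  - book 3 (Hollow Hills): author_id=3 -> matches Wright
  - book 4 (The Last Train): author_id=NULL, no match -> kept with NULL
  - book 5 (The Old House): author_id=3 -> matches Wright
  - book 6 (The Red Mountain): author_id=3 -> matches Wright
  - book 7 (The Iron Gate): author_id=2 -> matches Adams
  - book 8 (The Glass Key): author_id=3 -> matches Wright
  - book 9 (Stone Bridges): author_id=3 -> matches Wright
All 9 rows appear; 1 has NULL author.

SQL:
SELECT a.title, b.name AS author
FROM books a
LEFT JOIN authors b ON a.author_id = b.id

Result:
title            | author
-----------------+-------
The Long Road    | Adams 
Quiet Streets    | Adams 
Hollow Hills     | Wright
The Last Train   | NULL  
The Old House    | Wright
The Red Mountain | Wright
The Iron Gate    | Adams 
The Glass Key    | Wright
Stone Bridges    | Wright


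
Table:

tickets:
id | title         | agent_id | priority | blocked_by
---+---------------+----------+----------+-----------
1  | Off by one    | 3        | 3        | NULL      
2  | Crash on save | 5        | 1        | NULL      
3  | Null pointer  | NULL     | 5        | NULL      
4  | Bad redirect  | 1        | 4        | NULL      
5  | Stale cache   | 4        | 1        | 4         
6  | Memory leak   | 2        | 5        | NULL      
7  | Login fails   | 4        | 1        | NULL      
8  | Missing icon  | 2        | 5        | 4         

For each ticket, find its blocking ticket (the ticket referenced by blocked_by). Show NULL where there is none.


This is a self-join: tickets is joined to a second copy of itself, matching each row's blocked_by to another row's id. Use LEFT JOIN so rows with blocked_by=NULL are kept.
  - ticket 1 (Off by one): blocked_by=NULL -> NULL
  - ticket 2 (Crash on save): blocked_by=NULL -> NULL
  - ticket 3 (Null pointer): blocked_by=NULL -> NULL
  - ticket 4 (Bad redirect): blocked_by=NULL -> NULL
  - ticket 5 (Stale cache): blocked_by=4 -> Bad redirect
  - ticket 6 (Memory leak): blocked_by=NULL -> NULL
  - ticket 7 (Login fails): blocked_by=NULL -> NULL
  - ticket 8 (Missing icon): blocked_by=4 -> Bad redirect

SQL:
SELECT a.title AS item, b.title AS blocked_by
FROM tickets a
LEFT JOIN tickets b ON a.blocked_by = b.id

Result:
item          | blocked_by  
--------------+-------------
Off by one    | NULL        
Crash on save | NULL        
Null pointer  | NULL        
Bad redirect  | NULL        
Stale cache   | Bad redirect
Memory leak   | NULL        
Login fails   | NULL        
Missing icon  | Bad redirect


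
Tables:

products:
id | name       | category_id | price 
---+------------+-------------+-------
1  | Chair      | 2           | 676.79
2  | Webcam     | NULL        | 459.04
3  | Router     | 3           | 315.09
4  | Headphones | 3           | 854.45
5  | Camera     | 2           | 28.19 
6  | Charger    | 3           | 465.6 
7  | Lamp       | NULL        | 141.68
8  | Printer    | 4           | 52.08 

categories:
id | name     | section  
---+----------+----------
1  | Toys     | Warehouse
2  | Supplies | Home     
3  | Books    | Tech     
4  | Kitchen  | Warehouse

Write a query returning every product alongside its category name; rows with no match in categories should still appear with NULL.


LEFT JOIN keeps every row from products (the left table); where category_id has no match in categories, the category columns become NULL. Walk through each product:
  - product 1 (Chair): category_id=2 -> matches Supplies
  - product 2 (Webcam): category_id=NULL, no match -> kept with NULL
  - product 3 (Router): category_id=3 -> matches Books
  - product 4 (Headphones): category_id=3 -> matches Books
  - product 5 (Camera): category_id=2 -> matches Supplies
  - product 6 (Charger): category_id=3 -> matches Books
  - product 7 (Lamp): category_id=NULL, no match -> kept with NULL
  - product 8 (Printer): category_id=4 -> matches Kitchen
All 8 rows appear; 2 have NULL category.

SQL:
SELECT a.name, b.name AS category
FROM products a
LEFT JOIN categories b ON a.category_id = b.id

Result:
name       | category
-----------+---------
Chair      | Supplies
Webcam     | NULL    
Router     | Books   
Headphones | Books   
Camera     | Supplies
Charger    | Books   
Lamp       | NULL    
Printer    | Kitchen 
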